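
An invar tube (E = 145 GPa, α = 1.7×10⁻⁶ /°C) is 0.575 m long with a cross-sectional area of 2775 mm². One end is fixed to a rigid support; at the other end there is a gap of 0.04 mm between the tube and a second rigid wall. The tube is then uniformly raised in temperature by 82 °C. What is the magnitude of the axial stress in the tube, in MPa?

σ ≈ 10.1 MPa (compressive)

Free thermal elongation = αΔT L = 1.7×10⁻⁶ × 82 × 575 = 0.08015 mm.
This exceeds the 0.04 mm gap, so the wall pushes back. The portion of expansion that must be recovered elastically is δ_free − gap = 0.08015 − 0.04 = 0.04015 mm.
Compatibility: PL/(AE) = 0.04015 mm, so σ = P/A = E × (0.04015/575) = 10.13 MPa.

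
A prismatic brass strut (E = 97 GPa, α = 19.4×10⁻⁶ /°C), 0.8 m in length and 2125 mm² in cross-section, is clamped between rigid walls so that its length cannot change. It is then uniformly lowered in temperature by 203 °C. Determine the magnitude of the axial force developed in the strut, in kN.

The ends cannot move, so σ = EαΔT = 97×10³ × 19.4×10⁻⁶ × 203 = 382 MPa.
P = AEαΔT = 2125 × 97×10³ × 19.4×10⁻⁶ × 203 = 811.8 kN (tensile).

P ≈ 812 kN (tensile)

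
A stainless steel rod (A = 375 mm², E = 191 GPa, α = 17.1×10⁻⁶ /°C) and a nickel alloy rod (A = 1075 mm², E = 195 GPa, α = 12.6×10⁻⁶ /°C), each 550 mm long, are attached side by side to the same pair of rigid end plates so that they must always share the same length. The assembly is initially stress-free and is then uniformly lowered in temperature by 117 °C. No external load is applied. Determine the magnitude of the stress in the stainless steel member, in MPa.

Both members must finish at the same length. With the larger α, the stainless steel tends to over-contract; the plates restrain it, putting the stainless steel in tension and the nickel alloy in compression. With no external load the two internal forces are equal and opposite, magnitude P.
Equating the net (thermal + elastic) strains gives |α₁ − α₂|·ΔT = P·[1/(A₁E₁) + 1/(A₂E₂)].
|α₁ − α₂|·ΔT = 4.5×10⁻⁶ × 117 = 0.0005265.
1/(A₁E₁) + 1/(A₂E₂) = 1/(375×191×10³) + 1/(1075×195×10³) = 1.873×10⁻⁸ N⁻¹.
So P = 0.0005265 / 1.873×10⁻⁸ = 28.11 kN.
σ_{stainless steel} = P/A₁ = 28110/375 = 74.95 MPa, tensile.

σ ≈ 75 MPa (tensile)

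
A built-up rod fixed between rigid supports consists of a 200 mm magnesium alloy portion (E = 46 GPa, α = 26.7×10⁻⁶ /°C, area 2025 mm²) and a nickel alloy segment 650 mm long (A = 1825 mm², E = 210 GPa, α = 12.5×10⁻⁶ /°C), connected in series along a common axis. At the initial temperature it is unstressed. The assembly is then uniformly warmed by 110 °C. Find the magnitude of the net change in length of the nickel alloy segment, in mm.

If the supports were absent, the total length change would be Σ αᵢΔT Lᵢ = 26.7×10⁻⁶×110×200 + 12.5×10⁻⁶×110×650 = 1.481 mm.
The walls prevent any net length change, so an axial force P (same in every segment) develops. Compatibility: P · Σ Lᵢ/(AᵢEᵢ) = δ_free.
The series flexibility is Σ Lᵢ/(AᵢEᵢ) = 200/(2025×46×10³) + 650/(1825×210×10³) = 3.843×10⁻⁶ mm/N.
P = 1.481 / 3.843×10⁻⁶ = 385400 N = 385.4 kN, compressive.
For the nickel alloy segment, free thermal change = 12.5×10⁻⁶×110×650 = 0.8937 mm and elastic change from P = 385400×650/(1825×210×10³) = 0.6537 mm; these oppose, so the net change is 0.24 mm (segment lengthens).

|ΔL| ≈ 0.24 mm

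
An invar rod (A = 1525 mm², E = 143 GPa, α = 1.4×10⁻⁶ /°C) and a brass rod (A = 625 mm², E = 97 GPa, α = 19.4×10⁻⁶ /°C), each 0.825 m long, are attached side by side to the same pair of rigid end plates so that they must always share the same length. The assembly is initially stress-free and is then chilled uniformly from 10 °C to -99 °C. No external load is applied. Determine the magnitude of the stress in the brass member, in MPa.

Equilibrium of a rigid end plate with no external load gives equal and opposite internal forces ±P in the two members. Since α_{brass} > α_{invar}, cooling drives the brass into tension and the invar into compression.
Equating the net (thermal + elastic) strains gives |α₁ − α₂|·ΔT = P·[1/(A₁E₁) + 1/(A₂E₂)].
|α₁ − α₂|·ΔT = 18×10⁻⁶ × 109 = 0.001962.
1/(A₁E₁) + 1/(A₂E₂) = 1/(1525×143×10³) + 1/(625×97×10³) = 2.108×10⁻⁸ N⁻¹.
P = 0.001962 / 2.108×10⁻⁸ = 93070 N = 93.07 kN.
σ_{brass} = P/A₂ = 93070/625 = 148.9 MPa, tensile.

σ ≈ 149 MPa (tensile)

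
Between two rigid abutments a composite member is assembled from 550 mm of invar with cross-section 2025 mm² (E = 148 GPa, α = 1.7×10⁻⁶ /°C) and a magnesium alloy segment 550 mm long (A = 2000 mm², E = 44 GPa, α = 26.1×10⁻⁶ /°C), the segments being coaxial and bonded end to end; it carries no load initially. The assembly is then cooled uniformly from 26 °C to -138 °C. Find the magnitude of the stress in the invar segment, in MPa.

σ ≈ 153 MPa (tensile)

Free thermal contraction of the whole bar: Σ αᵢΔT Lᵢ = 1.7×10⁻⁶×164×550 + 26.1×10⁻⁶×164×550 = 2.508 mm.
The walls prevent any net length change, so an axial force P (same in every segment) develops. Compatibility: P · Σ Lᵢ/(AᵢEᵢ) = δ_free.
Σ Lᵢ/(AᵢEᵢ) = 550/(2025×148×10³) + 550/(2000×44×10³) = 8.085×10⁻⁶ mm/N.
P = 2.508 / 8.085×10⁻⁶ = 310100 N = 310.1 kN, tensile.
σ_{invar} = P / A = 310100 / 2025 = 153.2 MPa.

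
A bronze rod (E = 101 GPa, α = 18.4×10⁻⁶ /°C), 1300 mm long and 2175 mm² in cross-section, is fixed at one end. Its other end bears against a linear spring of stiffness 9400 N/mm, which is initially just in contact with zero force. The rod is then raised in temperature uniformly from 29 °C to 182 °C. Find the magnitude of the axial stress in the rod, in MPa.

Free thermal expansion: δ_free = αΔT L = 18.4×10⁻⁶ × 153 × 1300 = 3.66 mm.
Let P be the compressive force at the spring. The rod shortens elastically by PL/(AE) and the spring compresses by P/k; together these equal δ_free.
P [ L/(AE) + 1/k ] = δ_free → P [ 1300/(2175×101×10³) + 1/(9400) ] = 3.66.
P = 3.66 / 0.0001123 = 32590 N.
σ = P/A = 32590/2175 = 14.98 MPa.

σ ≈ 15 MPa (compressive)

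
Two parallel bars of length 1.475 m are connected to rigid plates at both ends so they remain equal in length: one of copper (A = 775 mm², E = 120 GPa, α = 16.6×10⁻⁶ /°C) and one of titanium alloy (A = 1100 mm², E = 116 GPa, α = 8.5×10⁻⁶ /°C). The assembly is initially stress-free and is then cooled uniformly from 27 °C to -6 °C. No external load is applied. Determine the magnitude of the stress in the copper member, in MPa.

σ ≈ 18.6 MPa (tensile)

Both members must finish at the same length. With the larger α, the copper tends to over-contract; the plates restrain it, putting the copper in tension and the titanium alloy in compression. With no external load the two internal forces are equal and opposite, magnitude P.
Equating the net (thermal + elastic) strains gives |α₁ − α₂|·ΔT = P·[1/(A₁E₁) + 1/(A₂E₂)].
|α₁ − α₂|·ΔT = 8.1×10⁻⁶ × 33 = 0.0002673.
1/(A₁E₁) + 1/(A₂E₂) = 1/(775×120×10³) + 1/(1100×116×10³) = 1.859×10⁻⁸ N⁻¹.
So P = 0.0002673 / 1.859×10⁻⁸ = 14.38 kN.
σ_{copper} = P/A₁ = 14380/775 = 18.55 MPa, tensile.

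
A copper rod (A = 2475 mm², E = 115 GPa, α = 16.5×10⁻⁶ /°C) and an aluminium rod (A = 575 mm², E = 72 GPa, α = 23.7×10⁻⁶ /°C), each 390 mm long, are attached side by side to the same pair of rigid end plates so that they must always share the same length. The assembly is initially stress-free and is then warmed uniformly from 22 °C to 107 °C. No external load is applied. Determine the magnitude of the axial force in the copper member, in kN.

The aluminium has the larger α, so on heating it would change length more than the copper if both were free. The rigid plates force a common final length, so the aluminium is put into compression and the copper into tension, with equal and opposite forces P (no external load).
Setting the final lengths equal and cancelling L: (α₁ − α₂)ΔT = P/(A₁E₁) + P/(A₂E₂).
|α₁ − α₂|·ΔT = 7.2×10⁻⁶ × 85 = 0.000612.
1/(A₁E₁) + 1/(A₂E₂) = 1/(2475×115×10³) + 1/(575×72×10³) = 2.767×10⁻⁸ N⁻¹.
P = 0.000612 / 2.767×10⁻⁸ = 22120 N = 22.12 kN.

P ≈ 22.1 kN (tensile in the copper)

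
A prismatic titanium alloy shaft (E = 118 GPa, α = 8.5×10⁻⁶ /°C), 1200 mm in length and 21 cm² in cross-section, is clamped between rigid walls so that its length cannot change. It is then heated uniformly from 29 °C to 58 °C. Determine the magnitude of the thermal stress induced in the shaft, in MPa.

The supports are rigid, so the total axial strain is zero. The restrained thermal strain is ε = αΔT = 8.5×10⁻⁶ × 29 = 246.5×10⁻⁶.
The stress required to suppress this strain is σ = Eε = 118×10³ × 246.5×10⁻⁶ = 29.09 MPa, compressive since the shaft is trying to expand.

σ ≈ 29.1 MPa (compressive)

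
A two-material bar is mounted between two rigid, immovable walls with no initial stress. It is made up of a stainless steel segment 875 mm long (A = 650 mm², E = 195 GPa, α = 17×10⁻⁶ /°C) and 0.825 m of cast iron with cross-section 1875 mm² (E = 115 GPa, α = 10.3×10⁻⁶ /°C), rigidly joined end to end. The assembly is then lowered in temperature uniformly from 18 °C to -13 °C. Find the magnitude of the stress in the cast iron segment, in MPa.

With the walls removed the bar would change length by δ_free = Σ αᵢΔT Lᵢ = 17×10⁻⁶×31×875 + 10.3×10⁻⁶×31×825 = 0.7245 mm.
Since the ends are fixed, an axial force P builds up, equal in every segment, with P · Σ Lᵢ/(AᵢEᵢ) = δ_free.
Σ Lᵢ/(AᵢEᵢ) = 875/(650×195×10³) + 825/(1875×115×10³) = 1.073×10⁻⁵ mm/N.
So P = 0.7245 / 1.073×10⁻⁵ = 67.53 kN, tensile.
σ_{cast iron} = P / A = 67530 / 1875 = 36.02 MPa.

σ ≈ 36 MPa (tensile)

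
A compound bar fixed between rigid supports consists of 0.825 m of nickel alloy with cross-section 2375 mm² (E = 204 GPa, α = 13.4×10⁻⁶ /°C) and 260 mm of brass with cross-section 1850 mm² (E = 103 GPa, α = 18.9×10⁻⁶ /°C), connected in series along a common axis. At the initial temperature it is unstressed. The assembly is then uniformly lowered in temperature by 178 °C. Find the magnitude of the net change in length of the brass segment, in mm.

|ΔL| ≈ 0.39 mm

Free thermal contraction of the whole bar: Σ αᵢΔT Lᵢ = 13.4×10⁻⁶×178×825 + 18.9×10⁻⁶×178×260 = 2.842 mm.
The walls prevent any net length change, so an axial force P (same in every segment) develops. Compatibility: P · Σ Lᵢ/(AᵢEᵢ) = δ_free.
The series flexibility is Σ Lᵢ/(AᵢEᵢ) = 825/(2375×204×10³) + 260/(1850×103×10³) = 3.067×10⁻⁶ mm/N.
So P = 2.842 / 3.067×10⁻⁶ = 926.7 kN, tensile.
For the brass segment, free thermal change = 18.9×10⁻⁶×178×260 = 0.8747 mm and elastic change from P = 926700×260/(1850×103×10³) = 1.264 mm; these oppose, so the net change is 0.39 mm (segment lengthens).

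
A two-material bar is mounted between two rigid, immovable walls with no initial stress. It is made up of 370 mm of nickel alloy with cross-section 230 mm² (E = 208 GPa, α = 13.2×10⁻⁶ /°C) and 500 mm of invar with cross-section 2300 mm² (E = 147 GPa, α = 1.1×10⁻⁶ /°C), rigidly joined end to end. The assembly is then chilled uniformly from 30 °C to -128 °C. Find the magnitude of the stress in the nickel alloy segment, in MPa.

σ ≈ 405 MPa (tensile)

If the supports were absent, the total length change would be Σ αᵢΔT Lᵢ = 13.2×10⁻⁶×158×370 + 1.1×10⁻⁶×158×500 = 0.8586 mm.
The walls prevent any net length change, so an axial force P (same in every segment) develops. Compatibility: P · Σ Lᵢ/(AᵢEᵢ) = δ_free.
The series flexibility is Σ Lᵢ/(AᵢEᵢ) = 370/(230×208×10³) + 500/(2300×147×10³) = 9.213×10⁻⁶ mm/N.
Hence P = δ_free / Σ(L/AE) = 0.8586/9.213×10⁻⁶ = 93.19 kN (tensile).
σ_{nickel alloy} = P / A = 93190 / 230 = 405.2 MPa.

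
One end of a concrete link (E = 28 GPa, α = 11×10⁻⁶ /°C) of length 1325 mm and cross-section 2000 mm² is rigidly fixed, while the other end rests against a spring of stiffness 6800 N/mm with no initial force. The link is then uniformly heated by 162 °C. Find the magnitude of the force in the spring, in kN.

P ≈ 13.8 kN

The unrestrained thermal change is αΔT L = 11×10⁻⁶ × 162 × 1325 = 2.361 mm.
Let P be the compressive force at the spring. The link shortens elastically by PL/(AE) and the spring compresses by P/k; together these equal δ_free.
P [ L/(AE) + 1/k ] = δ_free → P [ 1325/(2000×28×10³) + 1/(6800) ] = 2.361.
P = 2.361 / 0.0001707 = 13830 N.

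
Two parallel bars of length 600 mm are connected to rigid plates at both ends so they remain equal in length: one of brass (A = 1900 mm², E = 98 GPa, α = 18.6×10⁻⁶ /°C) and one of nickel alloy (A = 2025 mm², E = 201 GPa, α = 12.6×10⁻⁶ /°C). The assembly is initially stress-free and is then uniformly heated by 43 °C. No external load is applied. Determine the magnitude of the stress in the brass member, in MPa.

σ ≈ 17.3 MPa (compressive)

The brass has the larger α, so on heating it would change length more than the nickel alloy if both were free. The rigid plates force a common final length, so the brass is put into compression and the nickel alloy into tension, with equal and opposite forces P (no external load).
Setting the final lengths equal and cancelling L: (α₁ − α₂)ΔT = P/(A₁E₁) + P/(A₂E₂).
|α₁ − α₂|·ΔT = 6×10⁻⁶ × 43 = 0.000258.
1/(A₁E₁) + 1/(A₂E₂) = 1/(1900×98×10³) + 1/(2025×201×10³) = 7.827×10⁻⁹ N⁻¹.
P = 0.000258 / 7.827×10⁻⁹ = 32960 N = 32.96 kN.
σ_{brass} = P/A₁ = 32960/1900 = 17.35 MPa, compressive.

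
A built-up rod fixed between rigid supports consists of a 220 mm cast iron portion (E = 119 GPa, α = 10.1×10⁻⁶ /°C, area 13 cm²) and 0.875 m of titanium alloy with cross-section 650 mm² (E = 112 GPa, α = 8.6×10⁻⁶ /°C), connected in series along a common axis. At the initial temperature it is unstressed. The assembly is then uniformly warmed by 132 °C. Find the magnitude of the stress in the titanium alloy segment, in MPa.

σ ≈ 147 MPa (compressive)

With the walls removed the bar would change length by δ_free = Σ αᵢΔT Lᵢ = 10.1×10⁻⁶×132×220 + 8.6×10⁻⁶×132×875 = 1.287 mm.
The walls prevent any net length change, so an axial force P (same in every segment) develops. Compatibility: P · Σ Lᵢ/(AᵢEᵢ) = δ_free.
Σ Lᵢ/(AᵢEᵢ) = 220/(1300×119×10³) + 875/(650×112×10³) = 1.344×10⁻⁵ mm/N.
P = 1.287 / 1.344×10⁻⁵ = 95720 N = 95.72 kN, compressive.
σ_{titanium alloy} = P / A = 95720 / 650 = 147.3 MPa.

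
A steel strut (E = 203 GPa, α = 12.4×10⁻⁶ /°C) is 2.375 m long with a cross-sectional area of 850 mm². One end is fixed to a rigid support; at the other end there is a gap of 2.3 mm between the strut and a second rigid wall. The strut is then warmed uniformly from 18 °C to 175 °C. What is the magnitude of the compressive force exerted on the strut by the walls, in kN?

Free thermal elongation = αΔT L = 12.4×10⁻⁶ × 157 × 2375 = 4.624 mm.
The gap closes (δ_free > 2.3 mm) and the wall then resists a further 4.624 − 2.3 = 2.324 mm of expansion.
Compatibility: PL/(AE) = 2.324 mm, so σ = P/A = E × (2.324/2375) = 198.6 MPa.
Force on the wall = σA = 198.6 × 850 mm² = 168.8 kN.

P ≈ 169 kN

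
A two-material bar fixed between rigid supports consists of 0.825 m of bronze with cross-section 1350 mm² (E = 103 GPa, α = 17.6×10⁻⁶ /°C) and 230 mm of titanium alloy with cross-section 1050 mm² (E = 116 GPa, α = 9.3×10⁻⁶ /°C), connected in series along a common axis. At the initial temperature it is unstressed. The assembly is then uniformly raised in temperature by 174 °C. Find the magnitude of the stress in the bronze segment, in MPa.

With the walls removed the bar would change length by δ_free = Σ αᵢΔT Lᵢ = 17.6×10⁻⁶×174×825 + 9.3×10⁻⁶×174×230 = 2.899 mm.
Since the ends are fixed, an axial force P builds up, equal in every segment, with P · Σ Lᵢ/(AᵢEᵢ) = δ_free.
Σ Lᵢ/(AᵢEᵢ) = 825/(1350×103×10³) + 230/(1050×116×10³) = 7.821×10⁻⁶ mm/N.
Hence P = δ_free / Σ(L/AE) = 2.899/7.821×10⁻⁶ = 370.6 kN (compressive).
σ_{bronze} = P / A = 370600 / 1350 = 274.5 MPa.

σ ≈ 275 MPa (compressive)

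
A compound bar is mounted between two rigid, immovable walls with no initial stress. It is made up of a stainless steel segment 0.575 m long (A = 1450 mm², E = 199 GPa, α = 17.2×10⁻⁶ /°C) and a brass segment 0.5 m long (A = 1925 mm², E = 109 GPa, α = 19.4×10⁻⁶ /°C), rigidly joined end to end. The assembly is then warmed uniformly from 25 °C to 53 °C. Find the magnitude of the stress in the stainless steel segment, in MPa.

If the supports were absent, the total length change would be Σ αᵢΔT Lᵢ = 17.2×10⁻⁶×28×575 + 19.4×10⁻⁶×28×500 = 0.5485 mm.
The rigid supports impose zero overall length change; the single axial force P common to all segments must satisfy P Σ Lᵢ/(AᵢEᵢ) = δ_free.
The series flexibility is Σ Lᵢ/(AᵢEᵢ) = 575/(1450×199×10³) + 500/(1925×109×10³) = 4.376×10⁻⁶ mm/N.
So P = 0.5485 / 4.376×10⁻⁶ = 125.4 kN, compressive.
σ_{stainless steel} = P / A = 125400 / 1450 = 86.45 MPa.

σ ≈ 86.5 MPa (compressive)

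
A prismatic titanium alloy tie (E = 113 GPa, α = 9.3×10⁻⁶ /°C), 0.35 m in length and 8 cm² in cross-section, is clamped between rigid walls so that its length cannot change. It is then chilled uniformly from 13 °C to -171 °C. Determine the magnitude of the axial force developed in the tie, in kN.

P ≈ 155 kN (tensile)

With zero net strain, σ = E·αΔT = 113 GPa × 9.3×10⁻⁶ × 184 = 193.4 MPa.
Axial force P = σA = 193.4 × 800 = 154700 N = 154.7 kN, tensile.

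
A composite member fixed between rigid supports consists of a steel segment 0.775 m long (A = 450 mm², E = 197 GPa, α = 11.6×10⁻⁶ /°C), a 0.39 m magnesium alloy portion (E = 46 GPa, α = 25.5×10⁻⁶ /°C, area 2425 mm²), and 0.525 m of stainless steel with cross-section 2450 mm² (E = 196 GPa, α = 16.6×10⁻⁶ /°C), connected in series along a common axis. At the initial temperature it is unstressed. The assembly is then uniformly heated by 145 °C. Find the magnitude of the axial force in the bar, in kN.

If the supports were absent, the total length change would be Σ αᵢΔT Lᵢ = 11.6×10⁻⁶×145×775 + 25.5×10⁻⁶×145×390 + 16.6×10⁻⁶×145×525 = 4.009 mm.
The rigid supports impose zero overall length change; the single axial force P common to all segments must satisfy P Σ Lᵢ/(AᵢEᵢ) = δ_free.
The series flexibility is Σ Lᵢ/(AᵢEᵢ) = 775/(450×197×10³) + 390/(2425×46×10³) + 525/(2450×196×10³) = 1.333×10⁻⁵ mm/N.
P = 4.009 / 1.333×10⁻⁵ = 300700 N = 300.7 kN, compressive.

P ≈ 301 kN (compressive)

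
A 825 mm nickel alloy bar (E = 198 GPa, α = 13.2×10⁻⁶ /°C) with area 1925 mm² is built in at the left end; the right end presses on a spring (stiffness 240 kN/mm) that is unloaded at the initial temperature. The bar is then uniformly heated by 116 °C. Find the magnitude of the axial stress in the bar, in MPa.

σ ≈ 104 MPa (compressive)

The unrestrained thermal change is αΔT L = 13.2×10⁻⁶ × 116 × 825 = 1.263 mm.
With a force P in the spring, the elastic change of the bar is PL/(AE) and that of the spring is P/k; compatibility requires their sum to equal δ_free.
So P = δ_free / [L/(AE) + 1/k] = 1.263 / [ 825/(1925×198×10³) + 1/(240×10³) ].
P = 1.263 / 6.331×10⁻⁶ = 199500 N.
σ = P/A = 199500/1925 = 103.7 MPa.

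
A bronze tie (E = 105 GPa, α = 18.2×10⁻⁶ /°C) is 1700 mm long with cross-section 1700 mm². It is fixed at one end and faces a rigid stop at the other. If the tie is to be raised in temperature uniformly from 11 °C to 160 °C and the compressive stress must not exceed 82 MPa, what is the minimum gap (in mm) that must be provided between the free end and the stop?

Free expansion if unrestrained: δ_free = αΔT L = 18.2×10⁻⁶ × 149 × 1700 = 4.61 mm.
A stress of 82 MPa corresponds to the wall pushing the tie back by σL/E = 82×1700/(105×10³) = 1.328 mm.
So the gap has to take up the difference, g_min = δ_free − σL/E = 4.61 − 1.328 = 3.282 mm.

g ≈ 3.28 mm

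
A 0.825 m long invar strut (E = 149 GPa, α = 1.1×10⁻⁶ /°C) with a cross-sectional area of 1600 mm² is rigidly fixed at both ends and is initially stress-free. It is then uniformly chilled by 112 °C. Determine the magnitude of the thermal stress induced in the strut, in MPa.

Because both ends are immovable the net strain is zero, and the suppressed thermal strain is αΔT = 1.1×10⁻⁶ × 112 = 123.2×10⁻⁶.
Hence σ = E·αΔT = 149×10³ × 123.2×10⁻⁶ = 18.36 MPa, tensile.

σ ≈ 18.4 MPa (tensile)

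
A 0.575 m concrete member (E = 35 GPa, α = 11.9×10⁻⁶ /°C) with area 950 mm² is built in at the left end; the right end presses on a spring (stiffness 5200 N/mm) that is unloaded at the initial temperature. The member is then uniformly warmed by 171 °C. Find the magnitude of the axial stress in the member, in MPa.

σ ≈ 5.88 MPa (compressive)

If the spring were absent the member would lengthen by αΔT L = 11.9×10⁻⁶ × 171 × 575 = 1.17 mm.
Let P be the compressive force at the spring. The member shortens elastically by PL/(AE) and the spring compresses by P/k; together these equal δ_free.
So P = δ_free / [L/(AE) + 1/k] = 1.17 / [ 575/(950×35×10³) + 1/(5200) ].
P = 1.17 / 0.0002096 = 5582 N.
σ = P/A = 5582/950 = 5.876 MPa.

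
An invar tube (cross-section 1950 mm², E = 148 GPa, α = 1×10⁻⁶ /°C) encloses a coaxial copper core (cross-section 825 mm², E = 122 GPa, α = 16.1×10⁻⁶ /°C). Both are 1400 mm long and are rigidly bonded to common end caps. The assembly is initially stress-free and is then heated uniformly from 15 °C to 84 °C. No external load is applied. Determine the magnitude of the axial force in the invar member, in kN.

Equilibrium of a rigid end plate with no external load gives equal and opposite internal forces ±P in the two members. Since α_{copper} > α_{invar}, heating drives the copper into compression and the invar into tension.
Setting the final lengths equal and cancelling L: (α₁ − α₂)ΔT = P/(A₁E₁) + P/(A₂E₂).
|α₁ − α₂|·ΔT = 15.1×10⁻⁶ × 69 = 0.001042.
1/(A₁E₁) + 1/(A₂E₂) = 1/(1950×148×10³) + 1/(825×122×10³) = 1.34×10⁻⁸ N⁻¹.
So P = 0.001042 / 1.34×10⁻⁸ = 77.75 kN.

P ≈ 77.8 kN (tensile in the invar)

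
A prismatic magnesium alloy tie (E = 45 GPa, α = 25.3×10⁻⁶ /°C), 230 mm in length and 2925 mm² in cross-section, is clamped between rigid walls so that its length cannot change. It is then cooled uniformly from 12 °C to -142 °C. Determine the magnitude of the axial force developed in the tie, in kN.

P ≈ 513 kN (tensile)

Full restraint means ε = 0, so the stress is σ = EαΔT = 45×10³ × 25.3×10⁻⁶ × 154 = 175.3 MPa.
Axial force P = σA = 175.3 × 2925 = 512800 N = 512.8 kN, tensile.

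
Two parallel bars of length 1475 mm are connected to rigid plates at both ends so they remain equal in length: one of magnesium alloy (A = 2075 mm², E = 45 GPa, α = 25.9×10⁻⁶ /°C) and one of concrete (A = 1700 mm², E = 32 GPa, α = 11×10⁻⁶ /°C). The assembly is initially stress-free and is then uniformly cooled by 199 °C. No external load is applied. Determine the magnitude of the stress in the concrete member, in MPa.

Both members must finish at the same length. With the larger α, the magnesium alloy tends to over-contract; the plates restrain it, putting the magnesium alloy in tension and the concrete in compression. With no external load the two internal forces are equal and opposite, magnitude P.
Compatibility of the two members (thermal + elastic change equal): (α₁ − α₂)ΔT = P·[1/(A₁E₁) + 1/(A₂E₂)].
|α₁ − α₂|·ΔT = 14.9×10⁻⁶ × 199 = 0.002965.
1/(A₁E₁) + 1/(A₂E₂) = 1/(2075×45×10³) + 1/(1700×32×10³) = 2.909×10⁻⁸ N⁻¹.
So P = 0.002965 / 2.909×10⁻⁸ = 101.9 kN.
σ_{concrete} = P/A₂ = 101900/1700 = 59.95 MPa, compressive.

σ ≈ 60 MPa (compressive)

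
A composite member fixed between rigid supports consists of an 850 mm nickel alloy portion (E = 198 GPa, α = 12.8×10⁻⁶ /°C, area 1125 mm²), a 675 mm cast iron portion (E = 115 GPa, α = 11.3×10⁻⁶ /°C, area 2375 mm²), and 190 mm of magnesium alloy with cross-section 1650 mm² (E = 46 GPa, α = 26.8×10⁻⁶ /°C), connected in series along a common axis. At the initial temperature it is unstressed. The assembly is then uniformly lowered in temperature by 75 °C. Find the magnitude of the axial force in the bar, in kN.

P ≈ 201 kN (tensile)

With the walls removed the bar would change length by δ_free = Σ αᵢΔT Lᵢ = 12.8×10⁻⁶×75×850 + 11.3×10⁻⁶×75×675 + 26.8×10⁻⁶×75×190 = 1.77 mm.
Since the ends are fixed, an axial force P builds up, equal in every segment, with P · Σ Lᵢ/(AᵢEᵢ) = δ_free.
The series flexibility is Σ Lᵢ/(AᵢEᵢ) = 850/(1125×198×10³) + 675/(2375×115×10³) + 190/(1650×46×10³) = 8.791×10⁻⁶ mm/N.
Hence P = δ_free / Σ(L/AE) = 1.77/8.791×10⁻⁶ = 201.3 kN (tensile).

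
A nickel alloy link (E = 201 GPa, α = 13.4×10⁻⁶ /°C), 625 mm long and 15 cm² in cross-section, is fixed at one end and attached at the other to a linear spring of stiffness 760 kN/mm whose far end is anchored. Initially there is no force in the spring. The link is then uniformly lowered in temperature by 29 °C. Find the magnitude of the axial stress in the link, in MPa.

The unrestrained thermal change is αΔT L = 13.4×10⁻⁶ × 29 × 625 = 0.2429 mm.
With a force P in the spring, the elastic change of the link is PL/(AE) and that of the spring is P/k; compatibility requires their sum to equal δ_free.
So P = δ_free / [L/(AE) + 1/k] = 0.2429 / [ 625/(1500×201×10³) + 1/(760×10³) ].
P = 0.2429 / 3.389×10⁻⁶ = 71670 N.
σ = P/A = 71670/1500 = 47.78 MPa.

σ ≈ 47.8 MPa (tensile)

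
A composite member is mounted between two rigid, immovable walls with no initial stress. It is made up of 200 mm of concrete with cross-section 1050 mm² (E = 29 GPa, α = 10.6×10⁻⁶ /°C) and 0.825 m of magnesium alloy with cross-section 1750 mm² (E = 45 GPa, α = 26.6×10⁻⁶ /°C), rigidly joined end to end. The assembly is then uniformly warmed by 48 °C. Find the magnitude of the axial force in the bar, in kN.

P ≈ 67.8 kN (compressive)

Free thermal expansion of the whole bar: Σ αᵢΔT Lᵢ = 10.6×10⁻⁶×48×200 + 26.6×10⁻⁶×48×825 = 1.155 mm.
The rigid supports impose zero overall length change; the single axial force P common to all segments must satisfy P Σ Lᵢ/(AᵢEᵢ) = δ_free.
Σ Lᵢ/(AᵢEᵢ) = 200/(1050×29×10³) + 825/(1750×45×10³) = 1.704×10⁻⁵ mm/N.
P = 1.155 / 1.704×10⁻⁵ = 67770 N = 67.77 kN, compressive.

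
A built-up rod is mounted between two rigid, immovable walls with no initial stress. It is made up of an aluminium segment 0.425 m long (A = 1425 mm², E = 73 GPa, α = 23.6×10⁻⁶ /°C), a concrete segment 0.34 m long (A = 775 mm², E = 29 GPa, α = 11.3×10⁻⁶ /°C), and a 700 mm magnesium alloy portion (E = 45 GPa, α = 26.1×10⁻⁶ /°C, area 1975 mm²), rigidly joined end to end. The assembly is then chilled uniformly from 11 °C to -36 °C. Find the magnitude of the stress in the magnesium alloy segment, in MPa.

If the supports were absent, the total length change would be Σ αᵢΔT Lᵢ = 23.6×10⁻⁶×47×425 + 11.3×10⁻⁶×47×340 + 26.1×10⁻⁶×47×700 = 1.511 mm.
The rigid supports impose zero overall length change; the single axial force P common to all segments must satisfy P Σ Lᵢ/(AᵢEᵢ) = δ_free.
Σ Lᵢ/(AᵢEᵢ) = 425/(1425×73×10³) + 340/(775×29×10³) + 700/(1975×45×10³) = 2.709×10⁻⁵ mm/N.
P = 1.511 / 2.709×10⁻⁵ = 55770 N = 55.77 kN, tensile.
σ_{magnesium alloy} = P / A = 55770 / 1975 = 28.24 MPa.

σ ≈ 28.2 MPa (tensile)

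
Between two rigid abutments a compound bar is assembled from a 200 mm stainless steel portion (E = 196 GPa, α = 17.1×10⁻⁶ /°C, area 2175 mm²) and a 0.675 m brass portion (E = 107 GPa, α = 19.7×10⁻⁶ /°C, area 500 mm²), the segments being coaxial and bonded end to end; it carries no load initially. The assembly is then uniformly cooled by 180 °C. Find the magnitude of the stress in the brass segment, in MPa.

If the supports were absent, the total length change would be Σ αᵢΔT Lᵢ = 17.1×10⁻⁶×180×200 + 19.7×10⁻⁶×180×675 = 3.009 mm.
Since the ends are fixed, an axial force P builds up, equal in every segment, with P · Σ Lᵢ/(AᵢEᵢ) = δ_free.
Σ Lᵢ/(AᵢEᵢ) = 200/(2175×196×10³) + 675/(500×107×10³) = 1.309×10⁻⁵ mm/N.
Hence P = δ_free / Σ(L/AE) = 3.009/1.309×10⁻⁵ = 230 kN (tensile).
σ_{brass} = P / A = 230000 / 500 = 459.9 MPa.

σ ≈ 460 MPa (tensile)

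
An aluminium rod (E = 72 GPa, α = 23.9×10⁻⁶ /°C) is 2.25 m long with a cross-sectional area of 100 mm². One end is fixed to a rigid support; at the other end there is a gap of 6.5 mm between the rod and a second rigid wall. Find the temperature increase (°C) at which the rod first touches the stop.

ΔT ≈ 121 °C

The gap closes when αΔT L = 6.5 mm, since the rod is still unstressed at that instant.
So ΔT = g/(αL) = 6.5/(23.9×10⁻⁶ × 2250) = 120.9 °C.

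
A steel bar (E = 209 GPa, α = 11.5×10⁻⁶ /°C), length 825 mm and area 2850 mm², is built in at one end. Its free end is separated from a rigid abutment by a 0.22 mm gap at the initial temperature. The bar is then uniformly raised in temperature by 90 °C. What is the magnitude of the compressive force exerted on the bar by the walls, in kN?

Free thermal elongation = αΔT L = 11.5×10⁻⁶ × 90 × 825 = 0.8539 mm.
After closing the 0.22 mm clearance, 0.8539 − 0.22 = 0.6339 mm of expansion remains to be suppressed by the wall.
Compatibility: PL/(AE) = 0.6339 mm, so σ = P/A = E × (0.6339/825) = 160.6 MPa.
Force on the wall = σA = 160.6 × 2850 mm² = 457.7 kN.

P ≈ 458 kN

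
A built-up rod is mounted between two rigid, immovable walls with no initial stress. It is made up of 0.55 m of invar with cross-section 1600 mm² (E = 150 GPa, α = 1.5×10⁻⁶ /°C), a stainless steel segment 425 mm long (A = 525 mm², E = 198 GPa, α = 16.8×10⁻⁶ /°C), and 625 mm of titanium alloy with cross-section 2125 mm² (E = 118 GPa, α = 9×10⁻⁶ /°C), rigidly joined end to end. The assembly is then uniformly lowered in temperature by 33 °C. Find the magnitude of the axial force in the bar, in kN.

P ≈ 50.5 kN (tensile)

Free thermal contraction of the whole bar: Σ αᵢΔT Lᵢ = 1.5×10⁻⁶×33×550 + 16.8×10⁻⁶×33×425 + 9×10⁻⁶×33×625 = 0.4485 mm.
The rigid supports impose zero overall length change; the single axial force P common to all segments must satisfy P Σ Lᵢ/(AᵢEᵢ) = δ_free.
Σ Lᵢ/(AᵢEᵢ) = 550/(1600×150×10³) + 425/(525×198×10³) + 625/(2125×118×10³) = 8.873×10⁻⁶ mm/N.
Hence P = δ_free / Σ(L/AE) = 0.4485/8.873×10⁻⁶ = 50.54 kN (tensile).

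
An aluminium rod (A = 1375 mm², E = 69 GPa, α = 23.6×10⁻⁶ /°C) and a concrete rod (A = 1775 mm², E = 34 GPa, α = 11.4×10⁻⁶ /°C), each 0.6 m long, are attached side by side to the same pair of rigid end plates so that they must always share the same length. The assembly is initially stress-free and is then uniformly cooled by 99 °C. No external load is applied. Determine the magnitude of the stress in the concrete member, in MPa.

σ ≈ 25.1 MPa (compressive)

The aluminium has the larger α, so on cooling it would change length more than the concrete if both were free. The rigid plates force a common final length, so the aluminium is put into tension and the concrete into compression, with equal and opposite forces P (no external load).
Equating the net (thermal + elastic) strains gives |α₁ − α₂|·ΔT = P·[1/(A₁E₁) + 1/(A₂E₂)].
|α₁ − α₂|·ΔT = 12.2×10⁻⁶ × 99 = 0.001208.
1/(A₁E₁) + 1/(A₂E₂) = 1/(1375×69×10³) + 1/(1775×34×10³) = 2.711×10⁻⁸ N⁻¹.
P = 0.001208 / 2.711×10⁻⁸ = 44550 N = 44.55 kN.
σ_{concrete} = P/A₂ = 44550/1775 = 25.1 MPa, compressive.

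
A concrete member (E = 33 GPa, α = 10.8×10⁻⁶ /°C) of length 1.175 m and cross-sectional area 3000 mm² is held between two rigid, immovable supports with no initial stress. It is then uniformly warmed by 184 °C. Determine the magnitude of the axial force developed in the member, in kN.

P ≈ 197 kN (compressive)

Full restraint means ε = 0, so the stress is σ = EαΔT = 33×10³ × 10.8×10⁻⁶ × 184 = 65.58 MPa.
Then P = σA = 65.58 × 3000 mm² = 196.7 kN, compressive.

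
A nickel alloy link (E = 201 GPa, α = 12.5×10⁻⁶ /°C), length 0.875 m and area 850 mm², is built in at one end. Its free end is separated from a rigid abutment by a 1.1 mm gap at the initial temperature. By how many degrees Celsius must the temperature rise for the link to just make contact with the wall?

ΔT ≈ 101 °C

Contact occurs when the free expansion equals the gap: αΔT L = 1.1 mm.
So ΔT = g/(αL) = 1.1/(12.5×10⁻⁶ × 875) = 100.6 °C.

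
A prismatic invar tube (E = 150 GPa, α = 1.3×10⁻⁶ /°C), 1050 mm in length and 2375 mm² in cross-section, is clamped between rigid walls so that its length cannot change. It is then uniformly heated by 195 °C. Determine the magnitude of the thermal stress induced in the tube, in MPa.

With length fixed, the mechanical strain must cancel the thermal strain αΔT = 1.3×10⁻⁶ × 195 = 253.5×10⁻⁶.
σ = EαΔT = 150×10³ × 1.3×10⁻⁶ × 195 = 38.02 MPa (compressive; the tube is trying to expand).

σ ≈ 38 MPa (compressive)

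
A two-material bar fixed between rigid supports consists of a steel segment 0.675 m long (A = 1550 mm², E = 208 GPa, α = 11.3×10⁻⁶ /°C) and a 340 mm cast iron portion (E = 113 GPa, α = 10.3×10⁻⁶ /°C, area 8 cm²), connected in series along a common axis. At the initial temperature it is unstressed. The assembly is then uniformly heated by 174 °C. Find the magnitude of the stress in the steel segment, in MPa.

σ ≈ 213 MPa (compressive)

Free thermal expansion of the whole bar: Σ αᵢΔT Lᵢ = 11.3×10⁻⁶×174×675 + 10.3×10⁻⁶×174×340 = 1.937 mm.
The walls prevent any net length change, so an axial force P (same in every segment) develops. Compatibility: P · Σ Lᵢ/(AᵢEᵢ) = δ_free.
The series flexibility is Σ Lᵢ/(AᵢEᵢ) = 675/(1550×208×10³) + 340/(800×113×10³) = 5.855×10⁻⁶ mm/N.
Hence P = δ_free / Σ(L/AE) = 1.937/5.855×10⁻⁶ = 330.8 kN (compressive).
σ_{steel} = P / A = 330800 / 1550 = 213.4 MPa.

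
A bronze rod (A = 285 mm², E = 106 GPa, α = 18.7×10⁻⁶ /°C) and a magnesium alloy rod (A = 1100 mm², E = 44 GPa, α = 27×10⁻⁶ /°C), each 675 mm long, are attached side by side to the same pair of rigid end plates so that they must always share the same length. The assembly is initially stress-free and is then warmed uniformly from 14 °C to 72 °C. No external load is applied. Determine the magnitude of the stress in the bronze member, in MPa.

σ ≈ 31.4 MPa (tensile)

Equilibrium of a rigid end plate with no external load gives equal and opposite internal forces ±P in the two members. Since α_{magnesium alloy} > α_{bronze}, heating drives the magnesium alloy into compression and the bronze into tension.
Setting the final lengths equal and cancelling L: (α₁ − α₂)ΔT = P/(A₁E₁) + P/(A₂E₂).
|α₁ − α₂|·ΔT = 8.3×10⁻⁶ × 58 = 0.0004814.
1/(A₁E₁) + 1/(A₂E₂) = 1/(285×106×10³) + 1/(1100×44×10³) = 5.376×10⁻⁸ N⁻¹.
P = 0.0004814 / 5.376×10⁻⁸ = 8954 N = 8.954 kN.
σ_{bronze} = P/A₁ = 8954/285 = 31.42 MPa, tensile.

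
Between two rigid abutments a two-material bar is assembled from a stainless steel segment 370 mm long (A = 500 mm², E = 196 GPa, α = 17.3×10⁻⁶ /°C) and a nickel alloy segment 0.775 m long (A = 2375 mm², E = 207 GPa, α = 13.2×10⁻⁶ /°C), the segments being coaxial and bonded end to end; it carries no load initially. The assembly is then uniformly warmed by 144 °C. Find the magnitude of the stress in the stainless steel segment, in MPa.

σ ≈ 895 MPa (compressive)

Free thermal expansion of the whole bar: Σ αᵢΔT Lᵢ = 17.3×10⁻⁶×144×370 + 13.2×10⁻⁶×144×775 = 2.395 mm.
The walls prevent any net length change, so an axial force P (same in every segment) develops. Compatibility: P · Σ Lᵢ/(AᵢEᵢ) = δ_free.
The series flexibility is Σ Lᵢ/(AᵢEᵢ) = 370/(500×196×10³) + 775/(2375×207×10³) = 5.352×10⁻⁶ mm/N.
Hence P = δ_free / Σ(L/AE) = 2.395/5.352×10⁻⁶ = 447.5 kN (compressive).
σ_{stainless steel} = P / A = 447500 / 500 = 895 MPa.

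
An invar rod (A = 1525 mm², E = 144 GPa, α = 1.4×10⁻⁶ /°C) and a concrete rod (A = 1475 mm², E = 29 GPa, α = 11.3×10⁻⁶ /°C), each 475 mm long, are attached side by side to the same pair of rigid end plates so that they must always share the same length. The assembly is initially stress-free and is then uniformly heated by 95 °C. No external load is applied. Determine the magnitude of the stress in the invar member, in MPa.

Equilibrium of a rigid end plate with no external load gives equal and opposite internal forces ±P in the two members. Since α_{concrete} > α_{invar}, heating drives the concrete into compression and the invar into tension.
Compatibility of the two members (thermal + elastic change equal): (α₁ − α₂)ΔT = P·[1/(A₁E₁) + 1/(A₂E₂)].
|α₁ − α₂|·ΔT = 9.9×10⁻⁶ × 95 = 0.0009405.
1/(A₁E₁) + 1/(A₂E₂) = 1/(1525×144×10³) + 1/(1475×29×10³) = 2.793×10⁻⁸ N⁻¹.
P = 0.0009405 / 2.793×10⁻⁸ = 33670 N = 33.67 kN.
σ_{invar} = P/A₁ = 33670/1525 = 22.08 MPa, tensile.

σ ≈ 22.1 MPa (tensile)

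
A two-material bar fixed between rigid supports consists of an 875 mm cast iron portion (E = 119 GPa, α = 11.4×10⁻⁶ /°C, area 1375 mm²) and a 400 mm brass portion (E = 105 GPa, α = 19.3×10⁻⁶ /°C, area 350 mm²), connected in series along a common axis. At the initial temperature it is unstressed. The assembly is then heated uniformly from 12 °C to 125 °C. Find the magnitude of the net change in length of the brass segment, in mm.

|ΔL| ≈ 0.468 mm

With the walls removed the bar would change length by δ_free = Σ αᵢΔT Lᵢ = 11.4×10⁻⁶×113×875 + 19.3×10⁻⁶×113×400 = 2 mm.
The rigid supports impose zero overall length change; the single axial force P common to all segments must satisfy P Σ Lᵢ/(AᵢEᵢ) = δ_free.
Σ Lᵢ/(AᵢEᵢ) = 875/(1375×119×10³) + 400/(350×105×10³) = 1.623×10⁻⁵ mm/N.
So P = 2 / 1.623×10⁻⁵ = 123.2 kN, compressive.
For the brass segment, free thermal change = 19.3×10⁻⁶×113×400 = 0.8724 mm and elastic change from P = 123200×400/(350×105×10³) = 1.341 mm; these oppose, so the net change is 0.468 mm (segment shortens).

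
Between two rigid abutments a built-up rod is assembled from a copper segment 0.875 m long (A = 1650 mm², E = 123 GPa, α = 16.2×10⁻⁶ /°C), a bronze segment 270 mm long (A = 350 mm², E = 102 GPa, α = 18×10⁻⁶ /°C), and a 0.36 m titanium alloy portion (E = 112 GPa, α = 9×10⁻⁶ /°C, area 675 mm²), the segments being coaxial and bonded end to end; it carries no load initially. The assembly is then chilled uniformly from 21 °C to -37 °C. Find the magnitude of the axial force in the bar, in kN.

P ≈ 77.7 kN (tensile)

With the walls removed the bar would change length by δ_free = Σ αᵢΔT Lᵢ = 16.2×10⁻⁶×58×875 + 18×10⁻⁶×58×270 + 9×10⁻⁶×58×360 = 1.292 mm.
The rigid supports impose zero overall length change; the single axial force P common to all segments must satisfy P Σ Lᵢ/(AᵢEᵢ) = δ_free.
Σ Lᵢ/(AᵢEᵢ) = 875/(1650×123×10³) + 270/(350×102×10³) + 360/(675×112×10³) = 1.664×10⁻⁵ mm/N.
So P = 1.292 / 1.664×10⁻⁵ = 77.66 kN, tensile.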